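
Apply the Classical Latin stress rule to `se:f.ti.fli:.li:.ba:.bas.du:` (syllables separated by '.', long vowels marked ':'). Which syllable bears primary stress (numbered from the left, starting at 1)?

Classical Latin: stress the penult if heavy (long vowel or closed), else the antepenult.
Weights: 5 ba: H, 6 bas H, 7 du: H.
The penult (syllable 6, bas) is heavy, so it takes stress.
Stress on syllable 6: se:f.ti.fli:.li:.ba:.ˈbas.du:.

6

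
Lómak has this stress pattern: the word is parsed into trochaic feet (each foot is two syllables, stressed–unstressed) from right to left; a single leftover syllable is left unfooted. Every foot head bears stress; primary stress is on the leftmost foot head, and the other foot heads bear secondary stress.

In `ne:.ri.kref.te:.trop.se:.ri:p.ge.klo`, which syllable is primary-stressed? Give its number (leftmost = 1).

2

Parse right to left into trochaic (ˈσσ) feet: ne: (ˈri.kref) (ˈte:.trop) (ˈse:.ri:p) (ˈge.klo). Syllable 1 is left unfooted.
Foot heads (stressed positions): 2, 4, 6, 8.
End Rule Leftmost: primary stress on the leftmost head = syllable 2.
Primary stress: syllable 2 → ne:.ˈri.kref.te:.trop.se:.ri:p.ge.klo.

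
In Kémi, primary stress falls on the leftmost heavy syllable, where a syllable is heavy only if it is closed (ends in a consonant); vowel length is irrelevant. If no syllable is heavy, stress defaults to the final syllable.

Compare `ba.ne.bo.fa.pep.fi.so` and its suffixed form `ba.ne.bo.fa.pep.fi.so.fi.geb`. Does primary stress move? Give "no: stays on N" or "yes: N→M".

no: stays on 5

Base `ba.ne.bo.fa.pep.fi.so` (7 syllables):
  Weights: 1 ba L, 2 ne L, 3 bo L, 4 fa L, 5 pep H, 6 fi L, 7 so L.
  Heavy syllables in the domain: 5. The leftmost is syllable 5 (pep).
  → primary stress on syllable 5.
Suffixed `ba.ne.bo.fa.pep.fi.so.fi.geb` (9 syllables):
  Weights: 1 ba L, 2 ne L, 3 bo L, 4 fa L, 5 pep H, 6 fi L, 7 so L, 8 fi L, 9 geb H.
  Heavy syllables in the domain: 5, 9. The leftmost is syllable 5 (pep).
  → primary stress on syllable 5.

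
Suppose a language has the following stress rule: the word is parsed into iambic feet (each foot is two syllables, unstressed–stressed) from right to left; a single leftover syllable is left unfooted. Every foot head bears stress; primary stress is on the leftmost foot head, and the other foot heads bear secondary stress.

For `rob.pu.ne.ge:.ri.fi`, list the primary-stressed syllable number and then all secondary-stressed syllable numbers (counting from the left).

Parse right to left into iambic (σˈσ) feet: (rob.ˈpu) (ne.ˈge:) (ri.ˈfi).
Foot heads (stressed positions): 2, 4, 6.
End Rule Leftmost: primary stress on the leftmost head = syllable 2.
Secondary stress on 4, 6: rob.ˈpu.ne.ˌge:.ri.ˌfi.

primary 2, secondary 4, 6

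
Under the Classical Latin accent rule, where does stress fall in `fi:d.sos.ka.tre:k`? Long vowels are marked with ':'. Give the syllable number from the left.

Classical Latin: stress the penult if heavy (long vowel or closed), else the antepenult.
Weights: 2 sos H, 3 ka L, 4 tre:k H.
The penult (syllable 3, ka) is light, so stress falls on the antepenult (syllable 2, sos).
Stress on syllable 2: fi:d.ˈsos.ka.tre:k.

2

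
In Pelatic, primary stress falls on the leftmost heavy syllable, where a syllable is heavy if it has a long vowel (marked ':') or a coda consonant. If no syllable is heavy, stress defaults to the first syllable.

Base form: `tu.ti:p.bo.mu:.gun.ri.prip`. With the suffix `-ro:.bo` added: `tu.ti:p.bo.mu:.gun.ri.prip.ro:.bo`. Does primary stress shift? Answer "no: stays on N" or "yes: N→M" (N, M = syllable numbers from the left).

Base `tu.ti:p.bo.mu:.gun.ri.prip` (7 syllables):
  Weights: 1 tu L, 2 ti:p H, 3 bo L, 4 mu: H, 5 gun H, 6 ri L, 7 prip H.
  Heavy syllables in the domain: 2, 4, 5, 7. The leftmost is syllable 2 (ti:p).
  → primary stress on syllable 2.
Suffixed `tu.ti:p.bo.mu:.gun.ri.prip.ro:.bo` (9 syllables):
  Weights: 1 tu L, 2 ti:p H, 3 bo L, 4 mu: H, 5 gun H, 6 ri L, 7 prip H, 8 ro: H, 9 bo L.
  Heavy syllables in the domain: 2, 4, 5, 7, 8. The leftmost is syllable 2 (ti:p).
  → primary stress on syllable 2.

no: stays on 2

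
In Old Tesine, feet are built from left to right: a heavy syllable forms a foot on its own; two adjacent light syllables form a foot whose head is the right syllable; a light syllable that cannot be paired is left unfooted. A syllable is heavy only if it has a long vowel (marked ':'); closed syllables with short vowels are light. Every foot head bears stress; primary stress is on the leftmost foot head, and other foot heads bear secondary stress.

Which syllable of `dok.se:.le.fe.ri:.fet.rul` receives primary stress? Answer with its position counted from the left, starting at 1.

2

Weights: 1 dok L, 2 se: H, 3 le L, 4 fe L, 5 ri: H, 6 fet L, 7 rul L.
Parse left to right (heavy = foot alone; LL = one foot; stranded L unfooted): dok (ˈse:) (le.ˈfe) (ˈri:) (fet.ˈrul).
Foot heads: 2, 4, 5, 7.
Primary stress on the leftmost head = syllable 2.
Primary stress: syllable 2 → dok.ˈse:.le.fe.ri:.fet.rul.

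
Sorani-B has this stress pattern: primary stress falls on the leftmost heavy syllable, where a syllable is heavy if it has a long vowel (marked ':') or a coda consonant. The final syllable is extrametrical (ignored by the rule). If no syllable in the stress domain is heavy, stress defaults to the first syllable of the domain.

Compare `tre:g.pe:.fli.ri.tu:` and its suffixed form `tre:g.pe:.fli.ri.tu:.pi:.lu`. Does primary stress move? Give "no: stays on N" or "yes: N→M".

Base `tre:g.pe:.fli.ri.tu:` (5 syllables):
  The final syllable (5, tu:) is extrametrical; the stress domain is syllables 1–4.
  Weights: 1 tre:g H, 2 pe: H, 3 fli L, 4 ri L.
  Heavy syllables in the domain: 1, 2. The leftmost is syllable 1 (tre:g).
  → primary stress on syllable 1.
Suffixed `tre:g.pe:.fli.ri.tu:.pi:.lu` (7 syllables):
  The final syllable (7, lu) is extrametrical; the stress domain is syllables 1–6.
  Weights: 1 tre:g H, 2 pe: H, 3 fli L, 4 ri L, 5 tu: H, 6 pi: H.
  Heavy syllables in the domain: 1, 2, 5, 6. The leftmost is syllable 1 (tre:g).
  → primary stress on syllable 1.

no: stays on 1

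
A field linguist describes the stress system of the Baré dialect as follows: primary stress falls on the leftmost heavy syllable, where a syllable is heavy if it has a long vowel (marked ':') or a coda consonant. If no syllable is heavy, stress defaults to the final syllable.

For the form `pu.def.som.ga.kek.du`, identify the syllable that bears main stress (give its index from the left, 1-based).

Weights: 1 pu L, 2 def H, 3 som H, 4 ga L, 5 kek H, 6 du L.
Heavy syllables in the domain: 2, 3, 5. The leftmost is syllable 2 (def).
Primary stress: syllable 2 → pu.ˈdef.som.ga.kek.du.

2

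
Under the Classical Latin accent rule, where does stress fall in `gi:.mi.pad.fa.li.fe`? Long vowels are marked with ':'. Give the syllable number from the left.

Classical Latin: stress the penult if heavy (long vowel or closed), else the antepenult.
Weights: 4 fa L, 5 li L, 6 fe L.
The penult (syllable 5, li) is light, so stress falls on the antepenult (syllable 4, fa).
Stress on syllable 4: gi:.mi.pad.ˈfa.li.fe.

4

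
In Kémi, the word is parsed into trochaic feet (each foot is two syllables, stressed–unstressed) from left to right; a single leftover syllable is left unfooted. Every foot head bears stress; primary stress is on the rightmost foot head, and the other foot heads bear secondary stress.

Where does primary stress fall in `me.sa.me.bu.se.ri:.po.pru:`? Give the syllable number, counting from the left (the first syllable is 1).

7

Parse left to right into trochaic (ˈσσ) feet: (ˈme.sa) (ˈme.bu) (ˈse.ri:) (ˈpo.pru:).
Foot heads (stressed positions): 1, 3, 5, 7.
End Rule Rightmost: primary stress on the rightmost head = syllable 7.
Primary stress: syllable 7 → me.sa.me.bu.se.ri:.ˈpo.pru:.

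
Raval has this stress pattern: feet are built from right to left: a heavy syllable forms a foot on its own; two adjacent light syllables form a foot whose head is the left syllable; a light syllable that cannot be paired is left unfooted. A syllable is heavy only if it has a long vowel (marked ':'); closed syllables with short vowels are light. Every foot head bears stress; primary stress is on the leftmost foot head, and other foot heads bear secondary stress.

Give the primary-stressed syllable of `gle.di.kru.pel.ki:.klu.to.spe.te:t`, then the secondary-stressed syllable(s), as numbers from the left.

Weights: 1 gle L, 2 di L, 3 kru L, 4 pel L, 5 ki: H, 6 klu L, 7 to L, 8 spe L, 9 te:t H.
Parse right to left (heavy = foot alone; LL = one foot; stranded L unfooted): (ˈgle.di) (ˈkru.pel) (ˈki:) klu (ˈto.spe) (ˈte:t).
Foot heads: 1, 3, 5, 7, 9.
Primary stress on the leftmost head = syllable 1.
Secondary stress on 3, 5, 7, 9: ˈgle.di.ˌkru.pel.ˌki:.klu.ˌto.spe.ˌte:t.

primary 1, secondary 3, 5, 7, 9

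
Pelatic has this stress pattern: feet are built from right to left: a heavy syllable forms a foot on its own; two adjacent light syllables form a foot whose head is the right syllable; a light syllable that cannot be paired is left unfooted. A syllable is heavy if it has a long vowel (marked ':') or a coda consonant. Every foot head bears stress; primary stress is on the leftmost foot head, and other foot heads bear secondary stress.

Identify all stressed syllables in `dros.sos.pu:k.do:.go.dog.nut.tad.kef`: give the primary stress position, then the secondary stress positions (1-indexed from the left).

primary 1, secondary 2, 3, 4, 6, 7, 8, 9

Weights: 1 dros H, 2 sos H, 3 pu:k H, 4 do: H, 5 go L, 6 dog H, 7 nut H, 8 tad H, 9 kef H.
Parse right to left (heavy = foot alone; LL = one foot; stranded L unfooted): (ˈdros) (ˈsos) (ˈpu:k) (ˈdo:) go (ˈdog) (ˈnut) (ˈtad) (ˈkef).
Foot heads: 1, 2, 3, 4, 6, 7, 8, 9.
Primary stress on the leftmost head = syllable 1.
Secondary stress on 2, 3, 4, 6, 7, 8, 9: ˈdros.ˌsos.ˌpu:k.ˌdo:.go.ˌdog.ˌnut.ˌtad.ˌkef.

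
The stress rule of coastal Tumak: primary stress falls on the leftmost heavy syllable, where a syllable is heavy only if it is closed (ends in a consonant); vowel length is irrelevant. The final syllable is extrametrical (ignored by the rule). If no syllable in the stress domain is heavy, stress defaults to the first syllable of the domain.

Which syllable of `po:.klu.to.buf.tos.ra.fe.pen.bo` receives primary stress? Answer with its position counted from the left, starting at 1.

4

The final syllable (9, bo) is extrametrical; the stress domain is syllables 1–8.
Weights: 1 po: L, 2 klu L, 3 to L, 4 buf H, 5 tos H, 6 ra L, 7 fe L, 8 pen H.
Heavy syllables in the domain: 4, 5, 8. The leftmost is syllable 4 (buf).
Primary stress: syllable 4 → po:.klu.to.ˈbuf.tos.ra.fe.pen.bo.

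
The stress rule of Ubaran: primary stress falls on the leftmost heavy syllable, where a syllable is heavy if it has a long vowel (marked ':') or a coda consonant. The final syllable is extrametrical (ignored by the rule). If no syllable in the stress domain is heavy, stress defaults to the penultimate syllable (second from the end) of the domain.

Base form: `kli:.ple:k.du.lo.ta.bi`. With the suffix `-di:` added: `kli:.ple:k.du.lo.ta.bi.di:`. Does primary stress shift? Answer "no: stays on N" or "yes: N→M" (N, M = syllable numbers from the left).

Base `kli:.ple:k.du.lo.ta.bi` (6 syllables):
  The final syllable (6, bi) is extrametrical; the stress domain is syllables 1–5.
  Weights: 1 kli: H, 2 ple:k H, 3 du L, 4 lo L, 5 ta L.
  Heavy syllables in the domain: 1, 2. The leftmost is syllable 1 (kli:).
  → primary stress on syllable 1.
Suffixed `kli:.ple:k.du.lo.ta.bi.di:` (7 syllables):
  The final syllable (7, di:) is extrametrical; the stress domain is syllables 1–6.
  Weights: 1 kli: H, 2 ple:k H, 3 du L, 4 lo L, 5 ta L, 6 bi L.
  Heavy syllables in the domain: 1, 2. The leftmost is syllable 1 (kli:).
  → primary stress on syllable 1.

no: stays on 1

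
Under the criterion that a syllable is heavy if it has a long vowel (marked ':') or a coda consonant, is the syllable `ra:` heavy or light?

`ra:`: long vowel, open (no coda). Long vowel → heavy.

heavy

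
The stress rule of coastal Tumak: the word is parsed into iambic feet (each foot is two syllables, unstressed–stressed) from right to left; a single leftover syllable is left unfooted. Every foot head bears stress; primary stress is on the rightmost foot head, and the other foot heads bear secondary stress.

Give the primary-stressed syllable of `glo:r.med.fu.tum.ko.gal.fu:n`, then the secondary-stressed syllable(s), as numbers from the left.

Parse right to left into iambic (σˈσ) feet: glo:r (med.ˈfu) (tum.ˈko) (gal.ˈfu:n). Syllable 1 is left unfooted.
Foot heads (stressed positions): 3, 5, 7.
End Rule Rightmost: primary stress on the rightmost head = syllable 7.
Secondary stress on 3, 5: glo:r.med.ˌfu.tum.ˌko.gal.ˈfu:n.

primary 7, secondary 3, 5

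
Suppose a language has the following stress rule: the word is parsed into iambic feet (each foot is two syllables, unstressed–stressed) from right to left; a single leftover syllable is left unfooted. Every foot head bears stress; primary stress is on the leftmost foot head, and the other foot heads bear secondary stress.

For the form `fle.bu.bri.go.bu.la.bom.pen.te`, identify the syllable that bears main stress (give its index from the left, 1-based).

3

Parse right to left into iambic (σˈσ) feet: fle (bu.ˈbri) (go.ˈbu) (la.ˈbom) (pen.ˈte). Syllable 1 is left unfooted.
Foot heads (stressed positions): 3, 5, 7, 9.
End Rule Leftmost: primary stress on the leftmost head = syllable 3.
Primary stress: syllable 3 → fle.bu.ˈbri.go.bu.la.bom.pen.te.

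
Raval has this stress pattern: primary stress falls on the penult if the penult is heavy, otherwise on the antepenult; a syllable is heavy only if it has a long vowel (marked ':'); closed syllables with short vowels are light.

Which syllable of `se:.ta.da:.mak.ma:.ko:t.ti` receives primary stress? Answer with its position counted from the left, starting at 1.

6

Weights: 5 ma: H, 6 ko:t H, 7 ti L.
The penult (syllable 6, ko:t) is heavy, so it takes stress.
Primary stress: syllable 6 → se:.ta.da:.mak.ma:.ˈko:t.ti.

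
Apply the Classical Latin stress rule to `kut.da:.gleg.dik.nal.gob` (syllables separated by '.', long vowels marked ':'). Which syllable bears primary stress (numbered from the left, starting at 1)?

5

Classical Latin: stress the penult if heavy (long vowel or closed), else the antepenult.
Weights: 4 dik H, 5 nal H, 6 gob H.
The penult (syllable 5, nal) is heavy, so it takes stress.
Stress on syllable 5: kut.da:.gleg.dik.ˈnal.gob.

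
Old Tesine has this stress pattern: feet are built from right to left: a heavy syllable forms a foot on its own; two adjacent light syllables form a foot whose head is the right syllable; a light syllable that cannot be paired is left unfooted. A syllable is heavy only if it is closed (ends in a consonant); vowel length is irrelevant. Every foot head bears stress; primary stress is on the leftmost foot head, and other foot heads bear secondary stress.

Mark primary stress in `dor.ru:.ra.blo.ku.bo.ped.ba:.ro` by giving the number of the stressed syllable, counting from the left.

Weights: 1 dor H, 2 ru: L, 3 ra L, 4 blo L, 5 ku L, 6 bo L, 7 ped H, 8 ba: L, 9 ro L.
Parse right to left (heavy = foot alone; LL = one foot; stranded L unfooted): (ˈdor) ru: (ra.ˈblo) (ku.ˈbo) (ˈped) (ba:.ˈro).
Foot heads: 1, 4, 6, 7, 9.
Primary stress on the leftmost head = syllable 1.
Primary stress: syllable 1 → ˈdor.ru:.ra.blo.ku.bo.ped.ba:.ro.

1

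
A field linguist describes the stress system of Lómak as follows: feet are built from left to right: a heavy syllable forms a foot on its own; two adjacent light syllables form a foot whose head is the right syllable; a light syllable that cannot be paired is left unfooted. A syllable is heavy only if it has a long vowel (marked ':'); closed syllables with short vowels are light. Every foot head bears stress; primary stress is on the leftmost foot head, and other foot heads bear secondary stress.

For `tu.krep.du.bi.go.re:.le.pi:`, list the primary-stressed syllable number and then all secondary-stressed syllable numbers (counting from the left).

primary 2, secondary 4, 6, 8

Weights: 1 tu L, 2 krep L, 3 du L, 4 bi L, 5 go L, 6 re: H, 7 le L, 8 pi: H.
Parse left to right (heavy = foot alone; LL = one foot; stranded L unfooted): (tu.ˈkrep) (du.ˈbi) go (ˈre:) le (ˈpi:).
Foot heads: 2, 4, 6, 8.
Primary stress on the leftmost head = syllable 2.
Secondary stress on 4, 6, 8: tu.ˈkrep.du.ˌbi.go.ˌre:.le.ˌpi:.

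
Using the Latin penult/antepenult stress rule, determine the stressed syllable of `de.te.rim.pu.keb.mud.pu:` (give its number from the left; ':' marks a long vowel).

Classical Latin: stress the penult if heavy (long vowel or closed), else the antepenult.
Weights: 5 keb H, 6 mud H, 7 pu: H.
The penult (syllable 6, mud) is heavy, so it takes stress.
Stress on syllable 6: de.te.rim.pu.keb.ˈmud.pu:.

6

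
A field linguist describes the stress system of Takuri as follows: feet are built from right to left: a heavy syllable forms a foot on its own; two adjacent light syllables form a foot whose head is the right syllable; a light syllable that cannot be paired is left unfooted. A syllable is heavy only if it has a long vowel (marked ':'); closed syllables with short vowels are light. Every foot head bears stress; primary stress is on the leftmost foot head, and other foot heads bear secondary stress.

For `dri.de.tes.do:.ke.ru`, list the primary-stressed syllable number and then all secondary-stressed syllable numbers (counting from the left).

Weights: 1 dri L, 2 de L, 3 tes L, 4 do: H, 5 ke L, 6 ru L.
Parse right to left (heavy = foot alone; LL = one foot; stranded L unfooted): dri (de.ˈtes) (ˈdo:) (ke.ˈru).
Foot heads: 3, 4, 6.
Primary stress on the leftmost head = syllable 3.
Secondary stress on 4, 6: dri.de.ˈtes.ˌdo:.ke.ˌru.

primary 3, secondary 4, 6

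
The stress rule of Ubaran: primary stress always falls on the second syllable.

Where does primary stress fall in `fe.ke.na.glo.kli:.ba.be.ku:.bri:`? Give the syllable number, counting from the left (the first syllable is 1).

The word has 9 syllables; the second syllable is syllable 2 (ke).
Primary stress: syllable 2 → fe.ˈke.na.glo.kli:.ba.be.ku:.bri:.

2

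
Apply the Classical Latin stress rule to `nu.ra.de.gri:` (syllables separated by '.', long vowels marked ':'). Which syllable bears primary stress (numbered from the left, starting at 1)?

2

Classical Latin: stress the penult if heavy (long vowel or closed), else the antepenult.
Weights: 2 ra L, 3 de L, 4 gri: H.
The penult (syllable 3, de) is light, so stress falls on the antepenult (syllable 2, ra).
Stress on syllable 2: nu.ˈra.de.gri:.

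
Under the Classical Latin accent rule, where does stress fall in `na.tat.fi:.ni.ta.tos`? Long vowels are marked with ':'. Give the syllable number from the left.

Classical Latin: stress the penult if heavy (long vowel or closed), else the antepenult.
Weights: 4 ni L, 5 ta L, 6 tos H.
The penult (syllable 5, ta) is light, so stress falls on the antepenult (syllable 4, ni).
Stress on syllable 4: na.tat.fi:.ˈni.ta.tos.

4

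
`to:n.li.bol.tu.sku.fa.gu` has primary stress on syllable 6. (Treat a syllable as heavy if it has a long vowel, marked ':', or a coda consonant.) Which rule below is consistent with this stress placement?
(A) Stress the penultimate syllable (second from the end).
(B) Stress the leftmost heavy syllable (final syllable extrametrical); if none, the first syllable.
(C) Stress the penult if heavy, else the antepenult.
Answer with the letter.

Rule A → syllable 6 ✓.
Rule B → syllable 1 (observed: 6).
Rule C → syllable 5 (observed: 6).

A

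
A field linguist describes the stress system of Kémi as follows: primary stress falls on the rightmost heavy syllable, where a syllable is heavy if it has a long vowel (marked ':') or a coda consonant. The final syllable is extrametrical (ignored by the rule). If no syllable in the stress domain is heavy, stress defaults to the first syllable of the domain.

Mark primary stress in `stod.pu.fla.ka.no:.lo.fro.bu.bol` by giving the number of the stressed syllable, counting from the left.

5

The final syllable (9, bol) is extrametrical; the stress domain is syllables 1–8.
Weights: 1 stod H, 2 pu L, 3 fla L, 4 ka L, 5 no: H, 6 lo L, 7 fro L, 8 bu L.
Heavy syllables in the domain: 1, 5. The rightmost is syllable 5 (no:).
Primary stress: syllable 5 → stod.pu.fla.ka.ˈno:.lo.fro.bu.bol.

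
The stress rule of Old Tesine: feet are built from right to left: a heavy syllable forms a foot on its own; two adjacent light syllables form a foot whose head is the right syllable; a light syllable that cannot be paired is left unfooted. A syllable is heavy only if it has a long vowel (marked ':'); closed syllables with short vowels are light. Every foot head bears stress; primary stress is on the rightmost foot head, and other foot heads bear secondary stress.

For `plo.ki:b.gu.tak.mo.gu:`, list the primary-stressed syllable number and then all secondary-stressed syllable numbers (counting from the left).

Weights: 1 plo L, 2 ki:b H, 3 gu L, 4 tak L, 5 mo L, 6 gu: H.
Parse right to left (heavy = foot alone; LL = one foot; stranded L unfooted): plo (ˈki:b) gu (tak.ˈmo) (ˈgu:).
Foot heads: 2, 5, 6.
Primary stress on the rightmost head = syllable 6.
Secondary stress on 2, 5: plo.ˌki:b.gu.tak.ˌmo.ˈgu:.

primary 6, secondary 2, 5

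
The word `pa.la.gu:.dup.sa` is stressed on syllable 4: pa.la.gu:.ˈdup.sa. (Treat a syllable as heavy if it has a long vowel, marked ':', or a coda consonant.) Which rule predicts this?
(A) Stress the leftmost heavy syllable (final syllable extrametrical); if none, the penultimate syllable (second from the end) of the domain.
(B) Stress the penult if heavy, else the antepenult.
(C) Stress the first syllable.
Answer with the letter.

Rule A → syllable 3 (observed: 4).
Rule B → syllable 4 ✓.
Rule C → syllable 1 (observed: 4).

B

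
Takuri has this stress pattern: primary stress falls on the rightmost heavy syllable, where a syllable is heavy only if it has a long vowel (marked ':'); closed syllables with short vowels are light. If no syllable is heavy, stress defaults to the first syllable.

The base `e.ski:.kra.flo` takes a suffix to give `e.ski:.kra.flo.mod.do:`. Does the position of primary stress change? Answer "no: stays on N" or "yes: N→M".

Base `e.ski:.kra.flo` (4 syllables):
  Weights: 1 e L, 2 ski: H, 3 kra L, 4 flo L.
  Heavy syllables in the domain: 2. The rightmost is syllable 2 (ski:).
  → primary stress on syllable 2.
Suffixed `e.ski:.kra.flo.mod.do:` (6 syllables):
  Weights: 1 e L, 2 ski: H, 3 kra L, 4 flo L, 5 mod L, 6 do: H.
  Heavy syllables in the domain: 2, 6. The rightmost is syllable 6 (do:).
  → primary stress on syllable 6.

yes: 2→6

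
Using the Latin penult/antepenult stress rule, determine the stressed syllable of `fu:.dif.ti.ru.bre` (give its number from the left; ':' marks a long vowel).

3

Classical Latin: stress the penult if heavy (long vowel or closed), else the antepenult.
Weights: 3 ti L, 4 ru L, 5 bre L.
The penult (syllable 4, ru) is light, so stress falls on the antepenult (syllable 3, ti).
Stress on syllable 3: fu:.dif.ˈti.ru.bre.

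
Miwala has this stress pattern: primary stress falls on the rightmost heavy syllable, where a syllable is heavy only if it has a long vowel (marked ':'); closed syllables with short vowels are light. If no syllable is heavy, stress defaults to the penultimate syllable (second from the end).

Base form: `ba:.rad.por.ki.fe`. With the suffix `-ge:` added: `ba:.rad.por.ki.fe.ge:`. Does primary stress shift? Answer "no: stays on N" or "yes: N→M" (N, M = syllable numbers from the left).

yes: 1→6

Base `ba:.rad.por.ki.fe` (5 syllables):
  Weights: 1 ba: H, 2 rad L, 3 por L, 4 ki L, 5 fe L.
  Heavy syllables in the domain: 1. The rightmost is syllable 1 (ba:).
  → primary stress on syllable 1.
Suffixed `ba:.rad.por.ki.fe.ge:` (6 syllables):
  Weights: 1 ba: H, 2 rad L, 3 por L, 4 ki L, 5 fe L, 6 ge: H.
  Heavy syllables in the domain: 1, 6. The rightmost is syllable 6 (ge:).
  → primary stress on syllable 6.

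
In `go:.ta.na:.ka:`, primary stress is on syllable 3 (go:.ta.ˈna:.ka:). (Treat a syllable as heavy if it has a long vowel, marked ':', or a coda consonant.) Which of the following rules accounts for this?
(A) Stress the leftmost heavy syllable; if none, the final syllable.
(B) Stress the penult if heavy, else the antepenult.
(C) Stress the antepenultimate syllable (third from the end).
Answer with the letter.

Rule A → syllable 1 (observed: 3).
Rule B → syllable 3 ✓.
Rule C → syllable 2 (observed: 3).

B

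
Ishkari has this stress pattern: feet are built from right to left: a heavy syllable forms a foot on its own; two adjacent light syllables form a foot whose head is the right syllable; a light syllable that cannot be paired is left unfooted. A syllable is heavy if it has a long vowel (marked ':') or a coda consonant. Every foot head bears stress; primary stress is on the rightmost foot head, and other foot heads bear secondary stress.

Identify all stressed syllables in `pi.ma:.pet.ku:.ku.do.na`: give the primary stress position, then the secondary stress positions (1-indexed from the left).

primary 7, secondary 2, 3, 4

Weights: 1 pi L, 2 ma: H, 3 pet H, 4 ku: H, 5 ku L, 6 do L, 7 na L.
Parse right to left (heavy = foot alone; LL = one foot; stranded L unfooted): pi (ˈma:) (ˈpet) (ˈku:) ku (do.ˈna).
Foot heads: 2, 3, 4, 7.
Primary stress on the rightmost head = syllable 7.
Secondary stress on 2, 3, 4: pi.ˌma:.ˌpet.ˌku:.ku.do.ˈna.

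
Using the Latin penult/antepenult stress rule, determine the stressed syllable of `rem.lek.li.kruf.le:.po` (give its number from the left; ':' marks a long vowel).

5

Classical Latin: stress the penult if heavy (long vowel or closed), else the antepenult.
Weights: 4 kruf H, 5 le: H, 6 po L.
The penult (syllable 5, le:) is heavy, so it takes stress.
Stress on syllable 5: rem.lek.li.kruf.ˈle:.po.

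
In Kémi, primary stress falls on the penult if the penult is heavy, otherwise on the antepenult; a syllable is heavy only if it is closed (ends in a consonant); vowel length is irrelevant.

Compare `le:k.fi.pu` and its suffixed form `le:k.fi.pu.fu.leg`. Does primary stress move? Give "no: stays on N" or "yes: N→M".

yes: 1→3

Base `le:k.fi.pu` (3 syllables):
  Weights: 1 le:k H, 2 fi L, 3 pu L.
  The penult (syllable 2, fi) is light, so stress falls on the antepenult (syllable 1, le:k).
  → primary stress on syllable 1.
Suffixed `le:k.fi.pu.fu.leg` (5 syllables):
  Weights: 3 pu L, 4 fu L, 5 leg H.
  The penult (syllable 4, fu) is light, so stress falls on the antepenult (syllable 3, pu).
  → primary stress on syllable 3.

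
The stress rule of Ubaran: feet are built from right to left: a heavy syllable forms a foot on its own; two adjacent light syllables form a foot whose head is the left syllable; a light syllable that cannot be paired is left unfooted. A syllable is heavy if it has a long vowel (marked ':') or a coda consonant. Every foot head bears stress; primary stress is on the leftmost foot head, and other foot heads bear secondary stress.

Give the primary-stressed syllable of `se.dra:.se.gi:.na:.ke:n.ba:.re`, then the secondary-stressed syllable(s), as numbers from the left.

Weights: 1 se L, 2 dra: H, 3 se L, 4 gi: H, 5 na: H, 6 ke:n H, 7 ba: H, 8 re L.
Parse right to left (heavy = foot alone; LL = one foot; stranded L unfooted): se (ˈdra:) se (ˈgi:) (ˈna:) (ˈke:n) (ˈba:) re.
Foot heads: 2, 4, 5, 6, 7.
Primary stress on the leftmost head = syllable 2.
Secondary stress on 4, 5, 6, 7: se.ˈdra:.se.ˌgi:.ˌna:.ˌke:n.ˌba:.re.

primary 2, secondary 4, 5, 6, 7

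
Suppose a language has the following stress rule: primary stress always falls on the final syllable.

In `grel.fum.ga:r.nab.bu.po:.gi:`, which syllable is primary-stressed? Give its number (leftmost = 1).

The word has 7 syllables; the final syllable is syllable 7 (gi:).
Primary stress: syllable 7 → grel.fum.ga:r.nab.bu.po:.ˈgi:.

7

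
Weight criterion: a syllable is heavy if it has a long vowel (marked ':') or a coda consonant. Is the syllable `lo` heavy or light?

`lo`: short vowel, open (no coda). Short vowel, open → light.

light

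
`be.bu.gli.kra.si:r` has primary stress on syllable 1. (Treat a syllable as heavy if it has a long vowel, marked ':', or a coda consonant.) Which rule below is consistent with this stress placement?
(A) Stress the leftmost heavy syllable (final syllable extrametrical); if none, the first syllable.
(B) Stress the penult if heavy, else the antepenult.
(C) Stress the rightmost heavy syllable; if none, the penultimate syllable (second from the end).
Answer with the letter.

A

Rule A → syllable 1 ✓.
Rule B → syllable 3 (observed: 1).
Rule C → syllable 5 (observed: 1).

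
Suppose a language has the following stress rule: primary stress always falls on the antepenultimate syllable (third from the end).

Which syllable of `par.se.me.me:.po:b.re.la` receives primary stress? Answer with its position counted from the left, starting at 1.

The word has 7 syllables; the antepenultimate syllable (third from the end) is syllable 5 (po:b).
Primary stress: syllable 5 → par.se.me.me:.ˈpo:b.re.la.

5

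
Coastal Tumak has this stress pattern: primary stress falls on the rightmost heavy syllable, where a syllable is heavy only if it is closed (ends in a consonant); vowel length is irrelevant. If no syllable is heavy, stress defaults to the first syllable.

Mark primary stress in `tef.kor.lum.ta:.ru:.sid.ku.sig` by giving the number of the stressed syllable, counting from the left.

Weights: 1 tef H, 2 kor H, 3 lum H, 4 ta: L, 5 ru: L, 6 sid H, 7 ku L, 8 sig H.
Heavy syllables in the domain: 1, 2, 3, 6, 8. The rightmost is syllable 8 (sig).
Primary stress: syllable 8 → tef.kor.lum.ta:.ru:.sid.ku.ˈsig.

8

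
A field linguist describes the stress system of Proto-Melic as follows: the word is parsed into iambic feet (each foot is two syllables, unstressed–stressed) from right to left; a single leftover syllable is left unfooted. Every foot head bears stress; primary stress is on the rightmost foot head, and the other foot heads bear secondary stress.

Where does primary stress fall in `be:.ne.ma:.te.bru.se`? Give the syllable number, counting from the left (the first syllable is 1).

6

Parse right to left into iambic (σˈσ) feet: (be:.ˈne) (ma:.ˈte) (bru.ˈse).
Foot heads (stressed positions): 2, 4, 6.
End Rule Rightmost: primary stress on the rightmost head = syllable 6.
Primary stress: syllable 6 → be:.ne.ma:.te.bru.ˈse.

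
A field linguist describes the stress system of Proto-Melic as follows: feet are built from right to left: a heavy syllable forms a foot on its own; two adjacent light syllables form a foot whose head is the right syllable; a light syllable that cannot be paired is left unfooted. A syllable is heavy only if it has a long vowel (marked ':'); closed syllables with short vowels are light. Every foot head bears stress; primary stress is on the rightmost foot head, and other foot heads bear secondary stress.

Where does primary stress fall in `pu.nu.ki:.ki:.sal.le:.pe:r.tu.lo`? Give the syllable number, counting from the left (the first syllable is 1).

9

Weights: 1 pu L, 2 nu L, 3 ki: H, 4 ki: H, 5 sal L, 6 le: H, 7 pe:r H, 8 tu L, 9 lo L.
Parse right to left (heavy = foot alone; LL = one foot; stranded L unfooted): (pu.ˈnu) (ˈki:) (ˈki:) sal (ˈle:) (ˈpe:r) (tu.ˈlo).
Foot heads: 2, 3, 4, 6, 7, 9.
Primary stress on the rightmost head = syllable 9.
Primary stress: syllable 9 → pu.nu.ki:.ki:.sal.le:.pe:r.tu.ˈlo.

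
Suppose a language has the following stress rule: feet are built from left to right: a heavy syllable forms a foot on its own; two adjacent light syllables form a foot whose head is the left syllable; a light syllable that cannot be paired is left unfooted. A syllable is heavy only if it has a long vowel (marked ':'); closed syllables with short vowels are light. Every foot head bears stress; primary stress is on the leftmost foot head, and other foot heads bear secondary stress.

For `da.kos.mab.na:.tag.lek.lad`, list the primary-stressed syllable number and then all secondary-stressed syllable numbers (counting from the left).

primary 1, secondary 4, 5

Weights: 1 da L, 2 kos L, 3 mab L, 4 na: H, 5 tag L, 6 lek L, 7 lad L.
Parse left to right (heavy = foot alone; LL = one foot; stranded L unfooted): (ˈda.kos) mab (ˈna:) (ˈtag.lek) lad.
Foot heads: 1, 4, 5.
Primary stress on the leftmost head = syllable 1.
Secondary stress on 4, 5: ˈda.kos.mab.ˌna:.ˌtag.lek.lad.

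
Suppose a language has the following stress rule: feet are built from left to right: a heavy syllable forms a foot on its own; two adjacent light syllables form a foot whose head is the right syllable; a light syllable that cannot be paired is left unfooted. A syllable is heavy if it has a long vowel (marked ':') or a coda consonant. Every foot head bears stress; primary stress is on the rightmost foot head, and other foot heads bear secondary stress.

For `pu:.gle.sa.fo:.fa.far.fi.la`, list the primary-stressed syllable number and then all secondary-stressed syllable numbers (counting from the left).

Weights: 1 pu: H, 2 gle L, 3 sa L, 4 fo: H, 5 fa L, 6 far H, 7 fi L, 8 la L.
Parse left to right (heavy = foot alone; LL = one foot; stranded L unfooted): (ˈpu:) (gle.ˈsa) (ˈfo:) fa (ˈfar) (fi.ˈla).
Foot heads: 1, 3, 4, 6, 8.
Primary stress on the rightmost head = syllable 8.
Secondary stress on 1, 3, 4, 6: ˌpu:.gle.ˌsa.ˌfo:.fa.ˌfar.fi.ˈla.

primary 8, secondary 1, 3, 4, 6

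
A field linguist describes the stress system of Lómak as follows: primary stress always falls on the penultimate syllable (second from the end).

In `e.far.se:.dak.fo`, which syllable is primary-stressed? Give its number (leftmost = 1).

The word has 5 syllables; the penultimate syllable (second from the end) is syllable 4 (dak).
Primary stress: syllable 4 → e.far.se:.ˈdak.fo.

4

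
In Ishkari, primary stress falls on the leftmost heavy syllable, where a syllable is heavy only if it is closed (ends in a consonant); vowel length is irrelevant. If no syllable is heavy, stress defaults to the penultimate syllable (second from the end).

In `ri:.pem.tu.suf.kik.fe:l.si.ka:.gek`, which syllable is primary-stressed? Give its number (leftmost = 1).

Weights: 1 ri: L, 2 pem H, 3 tu L, 4 suf H, 5 kik H, 6 fe:l H, 7 si L, 8 ka: L, 9 gek H.
Heavy syllables in the domain: 2, 4, 5, 6, 9. The leftmost is syllable 2 (pem).
Primary stress: syllable 2 → ri:.ˈpem.tu.suf.kik.fe:l.si.ka:.gek.

2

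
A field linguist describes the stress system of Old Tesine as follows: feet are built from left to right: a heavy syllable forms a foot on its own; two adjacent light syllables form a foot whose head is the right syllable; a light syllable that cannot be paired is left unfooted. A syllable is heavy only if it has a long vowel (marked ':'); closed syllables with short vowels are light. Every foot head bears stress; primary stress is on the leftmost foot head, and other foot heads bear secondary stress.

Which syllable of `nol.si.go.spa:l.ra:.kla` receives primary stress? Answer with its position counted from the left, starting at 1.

2

Weights: 1 nol L, 2 si L, 3 go L, 4 spa:l H, 5 ra: H, 6 kla L.
Parse left to right (heavy = foot alone; LL = one foot; stranded L unfooted): (nol.ˈsi) go (ˈspa:l) (ˈra:) kla.
Foot heads: 2, 4, 5.
Primary stress on the leftmost head = syllable 2.
Primary stress: syllable 2 → nol.ˈsi.go.spa:l.ra:.kla.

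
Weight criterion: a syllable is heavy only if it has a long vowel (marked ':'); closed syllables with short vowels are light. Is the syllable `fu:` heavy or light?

`fu:`: long vowel, open (no coda). Long vowel → heavy.

heavy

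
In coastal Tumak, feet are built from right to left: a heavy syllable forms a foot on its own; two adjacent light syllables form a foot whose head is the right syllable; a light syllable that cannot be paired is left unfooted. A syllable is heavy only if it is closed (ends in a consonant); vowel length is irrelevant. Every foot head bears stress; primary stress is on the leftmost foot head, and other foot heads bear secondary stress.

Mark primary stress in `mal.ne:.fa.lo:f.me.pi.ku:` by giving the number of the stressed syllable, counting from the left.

Weights: 1 mal H, 2 ne: L, 3 fa L, 4 lo:f H, 5 me L, 6 pi L, 7 ku: L.
Parse right to left (heavy = foot alone; LL = one foot; stranded L unfooted): (ˈmal) (ne:.ˈfa) (ˈlo:f) me (pi.ˈku:).
Foot heads: 1, 3, 4, 7.
Primary stress on the leftmost head = syllable 1.
Primary stress: syllable 1 → ˈmal.ne:.fa.lo:f.me.pi.ku:.

1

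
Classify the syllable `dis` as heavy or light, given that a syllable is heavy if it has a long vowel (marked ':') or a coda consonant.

heavy

`dis`: short vowel, closed (coda /s/). Closed → heavy.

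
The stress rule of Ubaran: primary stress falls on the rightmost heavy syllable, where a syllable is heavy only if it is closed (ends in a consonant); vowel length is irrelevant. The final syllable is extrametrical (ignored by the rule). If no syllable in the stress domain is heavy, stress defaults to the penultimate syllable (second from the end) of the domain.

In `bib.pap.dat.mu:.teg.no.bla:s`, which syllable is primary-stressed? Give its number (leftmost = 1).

The final syllable (7, bla:s) is extrametrical; the stress domain is syllables 1–6.
Weights: 1 bib H, 2 pap H, 3 dat H, 4 mu: L, 5 teg H, 6 no L.
Heavy syllables in the domain: 1, 2, 3, 5. The rightmost is syllable 5 (teg).
Primary stress: syllable 5 → bib.pap.dat.mu:.ˈteg.no.bla:s.

5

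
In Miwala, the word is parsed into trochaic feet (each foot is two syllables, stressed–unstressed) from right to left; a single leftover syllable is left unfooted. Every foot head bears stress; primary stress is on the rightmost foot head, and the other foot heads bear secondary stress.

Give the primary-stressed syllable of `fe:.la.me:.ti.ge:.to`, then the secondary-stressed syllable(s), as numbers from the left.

primary 5, secondary 1, 3

Parse right to left into trochaic (ˈσσ) feet: (ˈfe:.la) (ˈme:.ti) (ˈge:.to).
Foot heads (stressed positions): 1, 3, 5.
End Rule Rightmost: primary stress on the rightmost head = syllable 5.
Secondary stress on 1, 3: ˌfe:.la.ˌme:.ti.ˈge:.to.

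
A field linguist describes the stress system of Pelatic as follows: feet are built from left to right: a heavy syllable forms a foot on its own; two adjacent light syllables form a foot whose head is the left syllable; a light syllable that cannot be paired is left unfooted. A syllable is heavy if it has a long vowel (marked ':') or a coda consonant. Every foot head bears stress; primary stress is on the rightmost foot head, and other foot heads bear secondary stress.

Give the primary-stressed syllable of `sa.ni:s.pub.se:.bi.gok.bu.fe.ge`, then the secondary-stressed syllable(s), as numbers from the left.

Weights: 1 sa L, 2 ni:s H, 3 pub H, 4 se: H, 5 bi L, 6 gok H, 7 bu L, 8 fe L, 9 ge L.
Parse left to right (heavy = foot alone; LL = one foot; stranded L unfooted): sa (ˈni:s) (ˈpub) (ˈse:) bi (ˈgok) (ˈbu.fe) ge.
Foot heads: 2, 3, 4, 6, 7.
Primary stress on the rightmost head = syllable 7.
Secondary stress on 2, 3, 4, 6: sa.ˌni:s.ˌpub.ˌse:.bi.ˌgok.ˈbu.fe.ge.

primary 7, secondary 2, 3, 4, 6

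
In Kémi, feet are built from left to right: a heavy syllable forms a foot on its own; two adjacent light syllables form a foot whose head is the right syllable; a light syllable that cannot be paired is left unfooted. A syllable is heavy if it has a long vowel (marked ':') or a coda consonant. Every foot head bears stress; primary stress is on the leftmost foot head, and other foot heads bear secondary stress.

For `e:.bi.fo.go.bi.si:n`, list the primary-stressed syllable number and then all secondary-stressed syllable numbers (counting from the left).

primary 1, secondary 3, 5, 6

Weights: 1 e: H, 2 bi L, 3 fo L, 4 go L, 5 bi L, 6 si:n H.
Parse left to right (heavy = foot alone; LL = one foot; stranded L unfooted): (ˈe:) (bi.ˈfo) (go.ˈbi) (ˈsi:n).
Foot heads: 1, 3, 5, 6.
Primary stress on the leftmost head = syllable 1.
Secondary stress on 3, 5, 6: ˈe:.bi.ˌfo.go.ˌbi.ˌsi:n.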